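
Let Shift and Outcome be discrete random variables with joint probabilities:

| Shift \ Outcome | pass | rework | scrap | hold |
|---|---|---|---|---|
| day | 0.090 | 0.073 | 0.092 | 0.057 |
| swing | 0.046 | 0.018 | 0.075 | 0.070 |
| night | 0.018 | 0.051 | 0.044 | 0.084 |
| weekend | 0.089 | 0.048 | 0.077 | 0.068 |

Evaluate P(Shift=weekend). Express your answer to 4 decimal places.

0.2820

P(Shift=weekend) = 0.089 + 0.048 + 0.077 + 0.068 = 0.282.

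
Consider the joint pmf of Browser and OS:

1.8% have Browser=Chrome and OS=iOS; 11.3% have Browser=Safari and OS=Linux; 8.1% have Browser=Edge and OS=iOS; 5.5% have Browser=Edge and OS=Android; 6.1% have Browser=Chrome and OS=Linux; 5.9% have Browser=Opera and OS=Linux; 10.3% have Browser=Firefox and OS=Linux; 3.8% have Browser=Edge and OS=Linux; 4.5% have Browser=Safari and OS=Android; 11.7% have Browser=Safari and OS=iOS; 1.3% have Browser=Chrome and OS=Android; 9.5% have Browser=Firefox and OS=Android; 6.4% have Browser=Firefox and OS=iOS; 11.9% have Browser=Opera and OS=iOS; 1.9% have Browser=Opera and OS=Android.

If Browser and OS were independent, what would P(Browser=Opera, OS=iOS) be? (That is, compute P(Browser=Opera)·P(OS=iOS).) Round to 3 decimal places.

P(Browser=Opera) = 0.059 + 0.119 + 0.019 = 0.197.
P(OS=iOS) = 0.018 + 0.064 + 0.117 + 0.081 + 0.119 = 0.399.
Product: 0.197 × 0.399 = 0.079.

0.079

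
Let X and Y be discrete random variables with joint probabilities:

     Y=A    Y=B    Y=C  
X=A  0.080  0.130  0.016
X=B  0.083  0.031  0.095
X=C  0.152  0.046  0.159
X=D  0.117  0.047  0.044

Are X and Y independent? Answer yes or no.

no

P(X=A) = 0.226 and P(Y=B) = 0.254, so their product is 0.05740, but P(X=A, Y=B) = 0.130. Since these differ, X and Y are not independent.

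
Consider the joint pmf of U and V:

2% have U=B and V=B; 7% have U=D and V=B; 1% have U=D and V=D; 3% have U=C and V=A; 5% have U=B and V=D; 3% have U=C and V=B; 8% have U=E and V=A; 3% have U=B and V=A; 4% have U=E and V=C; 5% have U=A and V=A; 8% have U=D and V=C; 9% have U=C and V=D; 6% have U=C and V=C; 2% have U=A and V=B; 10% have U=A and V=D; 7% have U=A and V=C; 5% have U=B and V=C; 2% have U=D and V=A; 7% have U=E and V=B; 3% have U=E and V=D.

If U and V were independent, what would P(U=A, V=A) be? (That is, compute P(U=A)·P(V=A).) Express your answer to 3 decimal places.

P(U=A) = 0.05 + 0.02 + 0.07 + 0.10 = 0.24.
P(V=A) = 0.05 + 0.03 + 0.03 + 0.02 + 0.08 = 0.21.
Product: 0.24 × 0.21 = 0.050.

0.050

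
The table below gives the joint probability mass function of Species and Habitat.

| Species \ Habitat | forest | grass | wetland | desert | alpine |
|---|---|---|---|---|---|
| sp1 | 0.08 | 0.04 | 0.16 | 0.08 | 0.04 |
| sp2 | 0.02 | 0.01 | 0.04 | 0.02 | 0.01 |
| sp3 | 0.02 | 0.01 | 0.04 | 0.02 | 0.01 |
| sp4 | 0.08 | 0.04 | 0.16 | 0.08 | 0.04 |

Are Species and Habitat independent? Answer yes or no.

Every cell satisfies P(Species,Habitat) = P(Species)·P(Habitat). For instance P(Species=sp1) = 0.40, P(Habitat=grass) = 0.10, and 0.40×0.10 = 0.04 matches the joint entry. So Species and Habitat are independent.

yes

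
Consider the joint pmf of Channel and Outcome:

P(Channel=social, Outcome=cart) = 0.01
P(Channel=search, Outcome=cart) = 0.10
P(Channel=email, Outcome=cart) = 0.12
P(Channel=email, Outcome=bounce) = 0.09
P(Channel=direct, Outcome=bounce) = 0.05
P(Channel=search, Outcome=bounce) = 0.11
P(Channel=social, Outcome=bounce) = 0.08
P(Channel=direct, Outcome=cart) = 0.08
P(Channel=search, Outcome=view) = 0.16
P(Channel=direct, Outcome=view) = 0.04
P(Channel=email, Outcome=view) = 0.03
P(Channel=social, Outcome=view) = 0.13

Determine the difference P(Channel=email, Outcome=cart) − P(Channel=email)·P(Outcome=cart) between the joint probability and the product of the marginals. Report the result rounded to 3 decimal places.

0.046

P(Channel=email) = 0.09 + 0.03 + 0.12 = 0.24.
P(Outcome=cart) = 0.12 + 0.10 + 0.01 + 0.08 = 0.31.
P(Channel=email, Outcome=cart) − P(Channel=email)P(Outcome=cart) = 0.12 − 0.24×0.31 = 0.046.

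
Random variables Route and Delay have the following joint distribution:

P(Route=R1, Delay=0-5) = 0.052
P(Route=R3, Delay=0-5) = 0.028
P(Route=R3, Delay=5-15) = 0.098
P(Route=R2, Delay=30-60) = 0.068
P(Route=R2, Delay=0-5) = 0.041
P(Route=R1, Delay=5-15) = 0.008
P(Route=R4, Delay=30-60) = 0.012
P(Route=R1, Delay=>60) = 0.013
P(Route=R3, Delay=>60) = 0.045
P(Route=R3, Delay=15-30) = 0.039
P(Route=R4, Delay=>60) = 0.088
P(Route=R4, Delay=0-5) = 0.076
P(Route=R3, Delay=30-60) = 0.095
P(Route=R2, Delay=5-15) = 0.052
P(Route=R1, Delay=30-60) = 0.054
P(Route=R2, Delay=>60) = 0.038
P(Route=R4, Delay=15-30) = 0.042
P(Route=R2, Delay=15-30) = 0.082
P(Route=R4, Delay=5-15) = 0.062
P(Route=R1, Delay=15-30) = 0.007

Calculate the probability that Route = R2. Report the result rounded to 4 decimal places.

0.2810

P(Route=R2) = 0.041 + 0.052 + 0.082 + 0.068 + 0.038 = 0.281.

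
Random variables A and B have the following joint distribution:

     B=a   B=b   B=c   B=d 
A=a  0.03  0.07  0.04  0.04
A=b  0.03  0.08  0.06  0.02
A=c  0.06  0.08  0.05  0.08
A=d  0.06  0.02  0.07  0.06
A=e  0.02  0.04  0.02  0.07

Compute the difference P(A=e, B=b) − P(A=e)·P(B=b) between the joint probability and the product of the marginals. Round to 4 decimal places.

P(A=e) = 0.02 + 0.04 + 0.02 + 0.07 = 0.15.
P(B=b) = 0.07 + 0.08 + 0.08 + 0.02 + 0.04 = 0.29.
P(A=e, B=b) − P(A=e)P(B=b) = 0.04 − 0.15×0.29 = -0.0035.

-0.0035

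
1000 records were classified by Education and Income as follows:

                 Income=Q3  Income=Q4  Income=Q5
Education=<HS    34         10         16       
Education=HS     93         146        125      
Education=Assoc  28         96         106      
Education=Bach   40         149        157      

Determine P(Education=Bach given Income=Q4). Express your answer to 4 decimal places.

Total with Income=Q4: 10 + 146 + 96 + 149 = 401.
P(Education=Bach | Income=Q4) = 149/401 = 0.3716.

0.3716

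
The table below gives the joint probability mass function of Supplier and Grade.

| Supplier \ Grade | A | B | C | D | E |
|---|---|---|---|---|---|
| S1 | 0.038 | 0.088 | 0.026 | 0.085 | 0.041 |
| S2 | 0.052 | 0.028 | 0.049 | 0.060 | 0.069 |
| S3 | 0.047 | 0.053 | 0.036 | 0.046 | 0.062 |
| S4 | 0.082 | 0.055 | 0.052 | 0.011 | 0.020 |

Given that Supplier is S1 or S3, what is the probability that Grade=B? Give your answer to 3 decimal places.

P(Supplier=S1) = 0.038 + 0.088 + 0.026 + 0.085 + 0.041 = 0.278.
P(Supplier=S3) = 0.047 + 0.053 + 0.036 + 0.046 + 0.062 = 0.244.
P(Supplier ∈ {S1, S3}) = 0.278 + 0.244 = 0.522; P(Grade=B, Supplier ∈ {S1, S3}) = 0.088 + 0.053 = 0.141.
P(Grade=B | Supplier ∈ {S1, S3}) = 0.141/0.522 = 0.270.

0.270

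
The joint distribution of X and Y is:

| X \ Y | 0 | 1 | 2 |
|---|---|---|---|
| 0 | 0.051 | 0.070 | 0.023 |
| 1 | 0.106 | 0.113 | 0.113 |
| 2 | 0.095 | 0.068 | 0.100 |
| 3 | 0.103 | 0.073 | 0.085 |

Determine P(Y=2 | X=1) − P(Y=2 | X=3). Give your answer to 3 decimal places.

0.015

P(X=1) = 0.106 + 0.113 + 0.113 = 0.332; P(Y=2 | X=1) = 0.113/0.332 = 0.3404.
P(X=3) = 0.103 + 0.073 + 0.085 = 0.261; P(Y=2 | X=3) = 0.085/0.261 = 0.3257.
Difference = 0.015.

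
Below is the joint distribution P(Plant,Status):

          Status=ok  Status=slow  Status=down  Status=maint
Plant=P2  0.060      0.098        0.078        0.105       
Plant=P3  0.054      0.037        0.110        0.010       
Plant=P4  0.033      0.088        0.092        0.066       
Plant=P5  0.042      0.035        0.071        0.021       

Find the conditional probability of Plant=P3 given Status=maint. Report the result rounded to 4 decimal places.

0.0495

P(Status=maint) = 0.105 + 0.010 + 0.066 + 0.021 = 0.202.
P(Plant=P3 | Status=maint) = 0.010/0.202 = 0.0495.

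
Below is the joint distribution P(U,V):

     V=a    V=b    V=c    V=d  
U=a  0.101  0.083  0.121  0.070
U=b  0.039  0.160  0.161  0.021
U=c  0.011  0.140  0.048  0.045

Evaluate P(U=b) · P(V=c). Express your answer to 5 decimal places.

P(U=b) = 0.039 + 0.160 + 0.161 + 0.021 = 0.381.
P(V=c) = 0.121 + 0.161 + 0.048 = 0.330.
Product: 0.381 × 0.330 = 0.12573.

0.12573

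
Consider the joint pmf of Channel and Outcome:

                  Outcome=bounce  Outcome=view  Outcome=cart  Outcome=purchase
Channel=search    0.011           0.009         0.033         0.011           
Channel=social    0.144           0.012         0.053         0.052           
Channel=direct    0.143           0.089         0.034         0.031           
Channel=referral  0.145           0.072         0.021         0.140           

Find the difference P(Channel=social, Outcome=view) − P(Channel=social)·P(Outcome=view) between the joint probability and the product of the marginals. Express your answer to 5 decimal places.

-0.03550

P(Channel=social) = 0.144 + 0.012 + 0.053 + 0.052 = 0.261.
P(Outcome=view) = 0.009 + 0.012 + 0.089 + 0.072 = 0.182.
P(Channel=social, Outcome=view) − P(Channel=social)P(Outcome=view) = 0.012 − 0.261×0.182 = -0.03550.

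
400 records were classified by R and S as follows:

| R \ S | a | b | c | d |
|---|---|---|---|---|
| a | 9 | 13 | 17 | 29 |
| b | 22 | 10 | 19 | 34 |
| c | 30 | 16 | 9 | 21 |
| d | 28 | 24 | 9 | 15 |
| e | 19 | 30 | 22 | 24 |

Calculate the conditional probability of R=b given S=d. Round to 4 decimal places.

0.2764

Total with S=d: 29 + 34 + 21 + 15 + 24 = 123.
P(R=b | S=d) = 34/123 = 0.2764.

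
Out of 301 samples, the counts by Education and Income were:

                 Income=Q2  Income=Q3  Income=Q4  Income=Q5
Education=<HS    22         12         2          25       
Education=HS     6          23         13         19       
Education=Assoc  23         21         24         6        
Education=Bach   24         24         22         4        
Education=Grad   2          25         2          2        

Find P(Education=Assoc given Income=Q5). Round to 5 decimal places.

Total with Income=Q5: 25 + 19 + 6 + 4 + 2 = 56.
P(Education=Assoc | Income=Q5) = 6/56 = 0.10714.

0.10714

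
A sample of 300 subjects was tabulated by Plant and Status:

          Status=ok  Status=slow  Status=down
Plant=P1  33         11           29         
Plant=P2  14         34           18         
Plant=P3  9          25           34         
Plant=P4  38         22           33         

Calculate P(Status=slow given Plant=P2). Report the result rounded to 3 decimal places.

0.515

Total with Plant=P2: 14 + 34 + 18 = 66.
P(Status=slow | Plant=P2) = 34/66 = 0.515.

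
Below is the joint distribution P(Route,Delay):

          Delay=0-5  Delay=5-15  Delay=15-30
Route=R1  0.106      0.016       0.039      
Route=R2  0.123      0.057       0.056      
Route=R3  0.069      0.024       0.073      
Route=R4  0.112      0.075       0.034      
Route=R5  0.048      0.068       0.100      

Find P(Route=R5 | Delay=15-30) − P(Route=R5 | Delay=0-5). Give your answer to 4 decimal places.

P(Delay=15-30) = 0.039 + 0.056 + 0.073 + 0.034 + 0.100 = 0.302; P(Route=R5 | Delay=15-30) = 0.100/0.302 = 0.33113.
P(Delay=0-5) = 0.106 + 0.123 + 0.069 + 0.112 + 0.048 = 0.458; P(Route=R5 | Delay=0-5) = 0.048/0.458 = 0.10480.
Difference = 0.2263.

0.2263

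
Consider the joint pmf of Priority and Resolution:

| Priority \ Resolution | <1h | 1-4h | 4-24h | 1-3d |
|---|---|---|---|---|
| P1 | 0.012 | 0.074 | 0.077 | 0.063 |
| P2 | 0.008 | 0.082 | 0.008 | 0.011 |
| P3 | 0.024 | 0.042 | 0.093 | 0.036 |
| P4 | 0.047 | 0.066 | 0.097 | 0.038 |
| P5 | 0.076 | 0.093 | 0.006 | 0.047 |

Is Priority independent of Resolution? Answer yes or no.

no

P(Priority=P5) = 0.222 and P(Resolution=4-24h) = 0.281, so their product is 0.06238, but P(Priority=P5, Resolution=4-24h) = 0.006. Since these differ, Priority and Resolution are not independent.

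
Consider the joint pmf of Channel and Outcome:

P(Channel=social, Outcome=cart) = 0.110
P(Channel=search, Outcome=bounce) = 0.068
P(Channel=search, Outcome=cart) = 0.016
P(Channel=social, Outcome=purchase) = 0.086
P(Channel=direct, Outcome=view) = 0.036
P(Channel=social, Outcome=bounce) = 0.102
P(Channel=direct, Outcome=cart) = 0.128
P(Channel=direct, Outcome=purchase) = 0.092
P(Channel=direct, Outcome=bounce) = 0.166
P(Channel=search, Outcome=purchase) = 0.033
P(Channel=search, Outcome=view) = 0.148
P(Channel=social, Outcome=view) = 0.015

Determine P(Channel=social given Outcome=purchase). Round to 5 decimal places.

0.40758

P(Outcome=purchase) = 0.033 + 0.086 + 0.092 = 0.211.
P(Channel=social | Outcome=purchase) = 0.086/0.211 = 0.40758.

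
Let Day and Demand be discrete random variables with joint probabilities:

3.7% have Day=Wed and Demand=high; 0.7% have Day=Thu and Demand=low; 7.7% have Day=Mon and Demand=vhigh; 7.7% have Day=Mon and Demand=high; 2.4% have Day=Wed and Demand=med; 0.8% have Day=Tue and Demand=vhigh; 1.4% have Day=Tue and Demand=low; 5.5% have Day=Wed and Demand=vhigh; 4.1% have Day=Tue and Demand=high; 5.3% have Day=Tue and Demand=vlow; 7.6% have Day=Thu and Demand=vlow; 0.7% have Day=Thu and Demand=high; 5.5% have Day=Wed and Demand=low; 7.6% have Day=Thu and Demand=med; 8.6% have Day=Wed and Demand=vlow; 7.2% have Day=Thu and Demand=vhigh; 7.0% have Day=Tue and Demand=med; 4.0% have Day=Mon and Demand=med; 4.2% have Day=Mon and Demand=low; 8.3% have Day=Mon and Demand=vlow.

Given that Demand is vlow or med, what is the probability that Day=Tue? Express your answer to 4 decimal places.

0.2421

P(Demand=vlow) = 0.083 + 0.053 + 0.086 + 0.076 = 0.298.
P(Demand=med) = 0.040 + 0.070 + 0.024 + 0.076 = 0.210.
P(Demand ∈ {vlow, med}) = 0.298 + 0.210 = 0.508; P(Day=Tue, Demand ∈ {vlow, med}) = 0.053 + 0.070 = 0.123.
P(Day=Tue | Demand ∈ {vlow, med}) = 0.123/0.508 = 0.2421.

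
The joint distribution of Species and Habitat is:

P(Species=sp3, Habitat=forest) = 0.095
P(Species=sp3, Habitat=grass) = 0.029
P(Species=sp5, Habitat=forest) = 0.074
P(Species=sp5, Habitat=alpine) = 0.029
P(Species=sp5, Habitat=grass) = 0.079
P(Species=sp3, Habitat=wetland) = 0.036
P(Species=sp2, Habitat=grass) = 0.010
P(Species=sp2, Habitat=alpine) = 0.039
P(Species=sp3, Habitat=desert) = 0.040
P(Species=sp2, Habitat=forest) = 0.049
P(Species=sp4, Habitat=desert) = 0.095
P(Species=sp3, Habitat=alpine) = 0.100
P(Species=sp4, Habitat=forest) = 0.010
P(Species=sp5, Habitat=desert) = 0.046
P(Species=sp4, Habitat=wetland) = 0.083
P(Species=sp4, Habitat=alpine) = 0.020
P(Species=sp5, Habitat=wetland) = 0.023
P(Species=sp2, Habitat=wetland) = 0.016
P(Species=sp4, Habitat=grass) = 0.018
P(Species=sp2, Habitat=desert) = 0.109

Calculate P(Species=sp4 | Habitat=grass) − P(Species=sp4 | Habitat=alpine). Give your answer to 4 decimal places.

0.0260

P(Habitat=grass) = 0.010 + 0.029 + 0.018 + 0.079 = 0.136; P(Species=sp4 | Habitat=grass) = 0.018/0.136 = 0.13235.
P(Habitat=alpine) = 0.039 + 0.100 + 0.020 + 0.029 = 0.188; P(Species=sp4 | Habitat=alpine) = 0.020/0.188 = 0.10638.
Difference = 0.0260.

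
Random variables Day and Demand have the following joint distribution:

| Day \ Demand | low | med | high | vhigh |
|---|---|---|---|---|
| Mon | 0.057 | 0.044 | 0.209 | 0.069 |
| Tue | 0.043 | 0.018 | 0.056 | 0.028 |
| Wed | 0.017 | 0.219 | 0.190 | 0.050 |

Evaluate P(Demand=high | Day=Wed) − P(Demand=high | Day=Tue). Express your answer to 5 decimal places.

P(Day=Wed) = 0.017 + 0.219 + 0.190 + 0.050 = 0.476; P(Demand=high | Day=Wed) = 0.190/0.476 = 0.399160.
P(Day=Tue) = 0.043 + 0.018 + 0.056 + 0.028 = 0.145; P(Demand=high | Day=Tue) = 0.056/0.145 = 0.386207.
Difference = 0.01295.

0.01295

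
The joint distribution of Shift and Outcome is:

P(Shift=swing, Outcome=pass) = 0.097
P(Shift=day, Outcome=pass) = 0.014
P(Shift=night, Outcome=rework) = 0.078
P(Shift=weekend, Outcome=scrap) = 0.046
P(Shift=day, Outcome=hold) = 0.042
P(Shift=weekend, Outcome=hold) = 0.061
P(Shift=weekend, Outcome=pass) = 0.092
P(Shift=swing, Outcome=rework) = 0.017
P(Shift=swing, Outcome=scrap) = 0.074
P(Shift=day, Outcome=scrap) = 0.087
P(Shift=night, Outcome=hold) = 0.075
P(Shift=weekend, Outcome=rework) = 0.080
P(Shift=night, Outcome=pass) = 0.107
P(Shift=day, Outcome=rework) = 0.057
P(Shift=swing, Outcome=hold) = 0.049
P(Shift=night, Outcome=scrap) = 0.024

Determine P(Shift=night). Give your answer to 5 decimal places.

P(Shift=night) = 0.107 + 0.078 + 0.024 + 0.075 = 0.284.

0.28400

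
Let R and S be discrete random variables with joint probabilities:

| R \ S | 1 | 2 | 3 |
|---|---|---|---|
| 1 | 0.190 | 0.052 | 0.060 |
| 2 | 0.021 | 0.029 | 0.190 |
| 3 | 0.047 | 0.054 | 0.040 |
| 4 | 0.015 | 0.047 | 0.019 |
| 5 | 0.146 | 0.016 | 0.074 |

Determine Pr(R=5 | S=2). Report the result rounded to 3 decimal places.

P(S=2) = 0.052 + 0.029 + 0.054 + 0.047 + 0.016 = 0.198.
P(R=5 | S=2) = 0.016/0.198 = 0.081.

0.081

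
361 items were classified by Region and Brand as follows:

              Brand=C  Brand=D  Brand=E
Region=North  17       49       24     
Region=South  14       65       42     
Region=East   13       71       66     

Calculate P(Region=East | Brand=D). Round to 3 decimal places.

Total with Brand=D: 49 + 65 + 71 = 185.
P(Region=East | Brand=D) = 71/185 = 0.384.

0.384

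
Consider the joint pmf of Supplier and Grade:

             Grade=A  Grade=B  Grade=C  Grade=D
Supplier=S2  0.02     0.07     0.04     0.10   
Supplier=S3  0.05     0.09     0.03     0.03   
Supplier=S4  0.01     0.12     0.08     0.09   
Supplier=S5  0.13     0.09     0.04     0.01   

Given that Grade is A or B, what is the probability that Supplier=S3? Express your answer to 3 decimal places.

P(Grade=A) = 0.02 + 0.05 + 0.01 + 0.13 = 0.21.
P(Grade=B) = 0.07 + 0.09 + 0.12 + 0.09 = 0.37.
P(Grade ∈ {A, B}) = 0.21 + 0.37 = 0.58; P(Supplier=S3, Grade ∈ {A, B}) = 0.05 + 0.09 = 0.14.
P(Supplier=S3 | Grade ∈ {A, B}) = 0.14/0.58 = 0.241.

0.241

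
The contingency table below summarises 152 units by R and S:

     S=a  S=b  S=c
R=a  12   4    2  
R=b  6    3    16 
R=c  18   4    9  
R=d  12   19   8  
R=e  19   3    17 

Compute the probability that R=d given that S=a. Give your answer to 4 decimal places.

Total with S=a: 12 + 6 + 18 + 12 + 19 = 67.
P(R=d | S=a) = 12/67 = 0.1791.

0.1791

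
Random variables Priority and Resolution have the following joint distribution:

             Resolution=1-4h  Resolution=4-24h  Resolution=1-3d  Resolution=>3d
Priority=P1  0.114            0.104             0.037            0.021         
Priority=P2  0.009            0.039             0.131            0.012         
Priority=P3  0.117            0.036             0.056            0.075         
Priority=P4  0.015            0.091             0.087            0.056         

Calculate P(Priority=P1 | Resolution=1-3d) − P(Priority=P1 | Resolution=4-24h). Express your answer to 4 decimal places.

-0.2662

P(Resolution=1-3d) = 0.037 + 0.131 + 0.056 + 0.087 = 0.311; P(Priority=P1 | Resolution=1-3d) = 0.037/0.311 = 0.11897.
P(Resolution=4-24h) = 0.104 + 0.039 + 0.036 + 0.091 = 0.270; P(Priority=P1 | Resolution=4-24h) = 0.104/0.270 = 0.38519.
Difference = -0.2662.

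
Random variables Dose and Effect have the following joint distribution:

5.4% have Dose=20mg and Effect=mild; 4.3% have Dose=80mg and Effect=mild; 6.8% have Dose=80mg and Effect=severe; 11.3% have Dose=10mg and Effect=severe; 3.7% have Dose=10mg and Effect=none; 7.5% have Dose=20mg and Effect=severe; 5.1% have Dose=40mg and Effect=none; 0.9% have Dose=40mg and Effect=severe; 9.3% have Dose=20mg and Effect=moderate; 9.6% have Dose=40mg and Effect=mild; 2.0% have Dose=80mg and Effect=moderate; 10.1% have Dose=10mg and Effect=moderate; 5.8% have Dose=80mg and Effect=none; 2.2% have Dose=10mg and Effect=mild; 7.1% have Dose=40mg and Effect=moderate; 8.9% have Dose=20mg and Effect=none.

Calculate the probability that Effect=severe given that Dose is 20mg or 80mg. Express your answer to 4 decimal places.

P(Dose=20mg) = 0.089 + 0.054 + 0.093 + 0.075 = 0.311.
P(Dose=80mg) = 0.058 + 0.043 + 0.020 + 0.068 = 0.189.
P(Dose ∈ {20mg, 80mg}) = 0.311 + 0.189 = 0.500; P(Effect=severe, Dose ∈ {20mg, 80mg}) = 0.075 + 0.068 = 0.143.
P(Effect=severe | Dose ∈ {20mg, 80mg}) = 0.143/0.500 = 0.2860.

0.2860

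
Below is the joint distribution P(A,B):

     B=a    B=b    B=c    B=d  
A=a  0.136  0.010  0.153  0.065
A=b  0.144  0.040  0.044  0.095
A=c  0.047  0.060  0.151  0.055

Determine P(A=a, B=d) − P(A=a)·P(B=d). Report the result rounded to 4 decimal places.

P(A=a) = 0.136 + 0.010 + 0.153 + 0.065 = 0.364.
P(B=d) = 0.065 + 0.095 + 0.055 = 0.215.
P(A=a, B=d) − P(A=a)P(B=d) = 0.065 − 0.364×0.215 = -0.0133.

-0.0133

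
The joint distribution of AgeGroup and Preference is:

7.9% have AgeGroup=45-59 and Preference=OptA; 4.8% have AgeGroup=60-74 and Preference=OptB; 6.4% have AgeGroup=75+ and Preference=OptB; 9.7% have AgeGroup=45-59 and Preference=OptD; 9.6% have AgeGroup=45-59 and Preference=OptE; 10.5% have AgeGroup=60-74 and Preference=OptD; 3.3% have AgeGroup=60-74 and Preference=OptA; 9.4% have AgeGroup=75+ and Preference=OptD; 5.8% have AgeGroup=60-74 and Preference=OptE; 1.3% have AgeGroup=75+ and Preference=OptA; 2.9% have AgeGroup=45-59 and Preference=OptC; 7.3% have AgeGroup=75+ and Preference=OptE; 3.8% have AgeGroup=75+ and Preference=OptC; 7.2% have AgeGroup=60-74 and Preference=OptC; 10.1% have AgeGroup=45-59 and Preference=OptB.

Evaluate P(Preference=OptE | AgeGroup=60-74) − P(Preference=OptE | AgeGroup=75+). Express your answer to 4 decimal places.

P(AgeGroup=60-74) = 0.033 + 0.048 + 0.072 + 0.105 + 0.058 = 0.316; P(Preference=OptE | AgeGroup=60-74) = 0.058/0.316 = 0.18354.
P(AgeGroup=75+) = 0.013 + 0.064 + 0.038 + 0.094 + 0.073 = 0.282; P(Preference=OptE | AgeGroup=75+) = 0.073/0.282 = 0.25887.
Difference = -0.0753.

-0.0753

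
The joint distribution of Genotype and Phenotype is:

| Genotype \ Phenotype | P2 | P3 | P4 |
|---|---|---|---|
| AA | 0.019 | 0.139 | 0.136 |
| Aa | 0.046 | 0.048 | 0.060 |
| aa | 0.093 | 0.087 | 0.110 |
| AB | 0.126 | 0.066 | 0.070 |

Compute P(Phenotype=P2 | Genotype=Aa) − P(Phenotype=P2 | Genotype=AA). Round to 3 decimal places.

P(Genotype=Aa) = 0.046 + 0.048 + 0.060 = 0.154; P(Phenotype=P2 | Genotype=Aa) = 0.046/0.154 = 0.2987.
P(Genotype=AA) = 0.019 + 0.139 + 0.136 = 0.294; P(Phenotype=P2 | Genotype=AA) = 0.019/0.294 = 0.0646.
Difference = 0.234.

0.234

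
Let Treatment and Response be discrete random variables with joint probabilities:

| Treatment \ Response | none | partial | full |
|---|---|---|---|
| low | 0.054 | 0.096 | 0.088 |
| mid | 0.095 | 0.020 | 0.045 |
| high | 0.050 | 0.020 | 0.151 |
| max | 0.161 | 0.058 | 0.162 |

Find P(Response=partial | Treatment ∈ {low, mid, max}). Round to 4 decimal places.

0.2234

P(Treatment=low) = 0.054 + 0.096 + 0.088 = 0.238.
P(Treatment=mid) = 0.095 + 0.020 + 0.045 = 0.160.
P(Treatment=max) = 0.161 + 0.058 + 0.162 = 0.381.
P(Treatment ∈ {low, mid, max}) = 0.238 + 0.160 + 0.381 = 0.779; P(Response=partial, Treatment ∈ {low, mid, max}) = 0.096 + 0.020 + 0.058 = 0.174.
P(Response=partial | Treatment ∈ {low, mid, max}) = 0.174/0.779 = 0.2234.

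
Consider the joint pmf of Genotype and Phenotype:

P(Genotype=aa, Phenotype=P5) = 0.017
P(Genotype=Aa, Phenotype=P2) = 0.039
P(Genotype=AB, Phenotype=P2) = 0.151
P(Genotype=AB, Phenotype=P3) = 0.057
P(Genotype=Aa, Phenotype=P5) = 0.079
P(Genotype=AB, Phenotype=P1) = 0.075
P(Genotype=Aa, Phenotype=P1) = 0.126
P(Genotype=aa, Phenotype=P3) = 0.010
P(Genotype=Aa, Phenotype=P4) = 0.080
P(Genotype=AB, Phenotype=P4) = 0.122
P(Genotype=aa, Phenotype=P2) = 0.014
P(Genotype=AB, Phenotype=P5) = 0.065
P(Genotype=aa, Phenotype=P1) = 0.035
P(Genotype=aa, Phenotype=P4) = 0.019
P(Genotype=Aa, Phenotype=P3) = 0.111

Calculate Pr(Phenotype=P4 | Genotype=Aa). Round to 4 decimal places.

P(Genotype=Aa) = 0.126 + 0.039 + 0.111 + 0.080 + 0.079 = 0.435.
P(Phenotype=P4 | Genotype=Aa) = 0.080/0.435 = 0.1839.

0.1839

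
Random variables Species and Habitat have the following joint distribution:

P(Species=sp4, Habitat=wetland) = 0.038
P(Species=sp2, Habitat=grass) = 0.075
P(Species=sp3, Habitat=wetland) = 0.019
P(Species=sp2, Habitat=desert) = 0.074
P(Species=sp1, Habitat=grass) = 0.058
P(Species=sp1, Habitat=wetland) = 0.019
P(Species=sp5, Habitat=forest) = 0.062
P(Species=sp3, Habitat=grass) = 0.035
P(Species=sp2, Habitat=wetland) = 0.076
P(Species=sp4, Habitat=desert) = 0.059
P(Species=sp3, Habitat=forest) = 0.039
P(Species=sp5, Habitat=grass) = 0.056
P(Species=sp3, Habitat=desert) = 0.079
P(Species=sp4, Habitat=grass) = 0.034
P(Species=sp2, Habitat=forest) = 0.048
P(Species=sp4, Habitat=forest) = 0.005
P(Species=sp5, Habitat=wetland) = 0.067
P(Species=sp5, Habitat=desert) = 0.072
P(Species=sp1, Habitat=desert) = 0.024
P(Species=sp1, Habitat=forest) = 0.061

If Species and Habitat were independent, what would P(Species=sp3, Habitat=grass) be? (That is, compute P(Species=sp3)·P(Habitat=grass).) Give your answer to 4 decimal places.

P(Species=sp3) = 0.039 + 0.035 + 0.019 + 0.079 = 0.172.
P(Habitat=grass) = 0.058 + 0.075 + 0.035 + 0.034 + 0.056 = 0.258.
Product: 0.172 × 0.258 = 0.0444.

0.0444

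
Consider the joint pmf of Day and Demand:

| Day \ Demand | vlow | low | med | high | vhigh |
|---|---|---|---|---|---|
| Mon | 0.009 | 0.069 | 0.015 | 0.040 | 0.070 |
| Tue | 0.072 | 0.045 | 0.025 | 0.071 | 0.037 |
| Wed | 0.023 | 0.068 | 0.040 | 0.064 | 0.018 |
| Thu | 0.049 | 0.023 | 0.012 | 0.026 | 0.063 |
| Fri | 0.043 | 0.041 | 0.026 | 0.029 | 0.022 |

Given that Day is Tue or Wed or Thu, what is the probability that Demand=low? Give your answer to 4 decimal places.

P(Day=Tue) = 0.072 + 0.045 + 0.025 + 0.071 + 0.037 = 0.250.
P(Day=Wed) = 0.023 + 0.068 + 0.040 + 0.064 + 0.018 = 0.213.
P(Day=Thu) = 0.049 + 0.023 + 0.012 + 0.026 + 0.063 = 0.173.
P(Day ∈ {Tue, Wed, Thu}) = 0.250 + 0.213 + 0.173 = 0.636; P(Demand=low, Day ∈ {Tue, Wed, Thu}) = 0.045 + 0.068 + 0.023 = 0.136.
P(Demand=low | Day ∈ {Tue, Wed, Thu}) = 0.136/0.636 = 0.2138.

0.2138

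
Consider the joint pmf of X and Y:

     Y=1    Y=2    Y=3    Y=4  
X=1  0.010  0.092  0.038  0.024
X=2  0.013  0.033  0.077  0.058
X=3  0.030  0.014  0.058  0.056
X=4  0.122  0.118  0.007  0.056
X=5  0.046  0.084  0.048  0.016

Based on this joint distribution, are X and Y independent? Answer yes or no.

P(X=4) = 0.303 and P(Y=3) = 0.228, so their product is 0.06908, but P(X=4, Y=3) = 0.007. Since these differ, X and Y are not independent.

no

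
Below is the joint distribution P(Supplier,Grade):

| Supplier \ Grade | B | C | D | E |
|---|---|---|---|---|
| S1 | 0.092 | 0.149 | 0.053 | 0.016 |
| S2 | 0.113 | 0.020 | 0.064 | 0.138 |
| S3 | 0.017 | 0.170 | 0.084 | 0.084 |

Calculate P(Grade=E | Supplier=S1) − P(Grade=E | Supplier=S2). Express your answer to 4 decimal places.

P(Supplier=S1) = 0.092 + 0.149 + 0.053 + 0.016 = 0.310; P(Grade=E | Supplier=S1) = 0.016/0.310 = 0.05161.
P(Supplier=S2) = 0.113 + 0.020 + 0.064 + 0.138 = 0.335; P(Grade=E | Supplier=S2) = 0.138/0.335 = 0.41194.
Difference = -0.3603.

-0.3603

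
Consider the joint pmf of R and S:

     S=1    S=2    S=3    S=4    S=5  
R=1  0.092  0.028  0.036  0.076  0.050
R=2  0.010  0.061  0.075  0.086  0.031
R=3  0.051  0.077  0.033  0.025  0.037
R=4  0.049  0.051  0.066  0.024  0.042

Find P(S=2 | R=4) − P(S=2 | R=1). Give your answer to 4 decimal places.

0.1205

P(R=4) = 0.049 + 0.051 + 0.066 + 0.024 + 0.042 = 0.232; P(S=2 | R=4) = 0.051/0.232 = 0.21983.
P(R=1) = 0.092 + 0.028 + 0.036 + 0.076 + 0.050 = 0.282; P(S=2 | R=1) = 0.028/0.282 = 0.09929.
Difference = 0.1205.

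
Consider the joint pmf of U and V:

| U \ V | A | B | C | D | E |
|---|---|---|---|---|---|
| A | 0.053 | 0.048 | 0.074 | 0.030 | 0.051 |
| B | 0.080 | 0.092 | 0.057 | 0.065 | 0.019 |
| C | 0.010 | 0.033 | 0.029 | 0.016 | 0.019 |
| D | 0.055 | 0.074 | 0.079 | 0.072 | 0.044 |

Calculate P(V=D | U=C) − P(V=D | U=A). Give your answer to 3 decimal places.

P(U=C) = 0.010 + 0.033 + 0.029 + 0.016 + 0.019 = 0.107; P(V=D | U=C) = 0.016/0.107 = 0.1495.
P(U=A) = 0.053 + 0.048 + 0.074 + 0.030 + 0.051 = 0.256; P(V=D | U=A) = 0.030/0.256 = 0.1172.
Difference = 0.032.

0.032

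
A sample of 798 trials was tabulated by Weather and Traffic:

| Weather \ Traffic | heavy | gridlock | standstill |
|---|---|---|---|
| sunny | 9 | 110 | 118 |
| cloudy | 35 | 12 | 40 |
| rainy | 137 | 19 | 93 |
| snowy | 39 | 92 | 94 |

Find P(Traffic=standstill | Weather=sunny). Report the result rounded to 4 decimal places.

0.4979

Total with Weather=sunny: 9 + 110 + 118 = 237.
P(Traffic=standstill | Weather=sunny) = 118/237 = 0.4979.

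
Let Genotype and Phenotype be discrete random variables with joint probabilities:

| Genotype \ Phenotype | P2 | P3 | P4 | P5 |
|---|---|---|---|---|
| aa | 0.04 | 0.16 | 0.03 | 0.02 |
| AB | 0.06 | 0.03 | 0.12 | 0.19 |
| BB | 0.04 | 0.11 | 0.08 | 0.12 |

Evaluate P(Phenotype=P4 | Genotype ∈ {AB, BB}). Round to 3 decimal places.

P(Genotype=AB) = 0.06 + 0.03 + 0.12 + 0.19 = 0.40.
P(Genotype=BB) = 0.04 + 0.11 + 0.08 + 0.12 = 0.35.
P(Genotype ∈ {AB, BB}) = 0.40 + 0.35 = 0.75; P(Phenotype=P4, Genotype ∈ {AB, BB}) = 0.12 + 0.08 = 0.20.
P(Phenotype=P4 | Genotype ∈ {AB, BB}) = 0.20/0.75 = 0.267.

0.267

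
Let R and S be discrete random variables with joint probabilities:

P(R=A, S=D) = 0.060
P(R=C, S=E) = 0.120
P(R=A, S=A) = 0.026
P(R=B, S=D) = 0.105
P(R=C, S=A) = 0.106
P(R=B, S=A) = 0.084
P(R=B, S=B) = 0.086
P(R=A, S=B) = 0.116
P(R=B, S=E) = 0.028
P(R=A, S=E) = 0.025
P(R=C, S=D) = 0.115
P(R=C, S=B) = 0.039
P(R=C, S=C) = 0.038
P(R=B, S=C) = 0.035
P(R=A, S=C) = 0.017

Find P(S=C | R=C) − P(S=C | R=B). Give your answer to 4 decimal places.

P(R=C) = 0.106 + 0.039 + 0.038 + 0.115 + 0.120 = 0.418; P(S=C | R=C) = 0.038/0.418 = 0.09091.
P(R=B) = 0.084 + 0.086 + 0.035 + 0.105 + 0.028 = 0.338; P(S=C | R=B) = 0.035/0.338 = 0.10355.
Difference = -0.0126.

-0.0126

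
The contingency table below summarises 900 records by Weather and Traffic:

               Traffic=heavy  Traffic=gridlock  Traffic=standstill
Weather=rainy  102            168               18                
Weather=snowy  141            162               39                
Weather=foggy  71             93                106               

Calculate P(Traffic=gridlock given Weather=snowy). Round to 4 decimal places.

0.4737

Total with Weather=snowy: 141 + 162 + 39 = 342.
P(Traffic=gridlock | Weather=snowy) = 162/342 = 0.4737.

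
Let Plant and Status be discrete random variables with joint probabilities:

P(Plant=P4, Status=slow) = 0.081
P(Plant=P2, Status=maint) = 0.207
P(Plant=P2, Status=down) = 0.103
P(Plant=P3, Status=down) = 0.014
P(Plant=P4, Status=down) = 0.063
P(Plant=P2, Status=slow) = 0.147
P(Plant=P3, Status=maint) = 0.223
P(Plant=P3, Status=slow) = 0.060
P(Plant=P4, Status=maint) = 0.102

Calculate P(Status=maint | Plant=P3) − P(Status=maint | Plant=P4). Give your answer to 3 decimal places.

P(Plant=P3) = 0.060 + 0.014 + 0.223 = 0.297; P(Status=maint | Plant=P3) = 0.223/0.297 = 0.7508.
P(Plant=P4) = 0.081 + 0.063 + 0.102 = 0.246; P(Status=maint | Plant=P4) = 0.102/0.246 = 0.4146.
Difference = 0.336.

0.336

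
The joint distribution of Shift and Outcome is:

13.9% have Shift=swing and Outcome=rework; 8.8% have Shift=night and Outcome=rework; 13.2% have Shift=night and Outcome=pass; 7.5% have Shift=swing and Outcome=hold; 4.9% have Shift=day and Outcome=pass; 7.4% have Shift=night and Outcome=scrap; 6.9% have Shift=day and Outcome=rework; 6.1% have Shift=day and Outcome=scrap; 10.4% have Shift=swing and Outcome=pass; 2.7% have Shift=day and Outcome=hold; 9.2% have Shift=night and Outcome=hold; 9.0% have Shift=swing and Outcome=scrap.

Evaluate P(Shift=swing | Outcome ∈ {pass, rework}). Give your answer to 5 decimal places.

0.41824

P(Outcome=pass) = 0.049 + 0.104 + 0.132 = 0.285.
P(Outcome=rework) = 0.069 + 0.139 + 0.088 = 0.296.
P(Outcome ∈ {pass, rework}) = 0.285 + 0.296 = 0.581; P(Shift=swing, Outcome ∈ {pass, rework}) = 0.104 + 0.139 = 0.243.
P(Shift=swing | Outcome ∈ {pass, rework}) = 0.243/0.581 = 0.41824.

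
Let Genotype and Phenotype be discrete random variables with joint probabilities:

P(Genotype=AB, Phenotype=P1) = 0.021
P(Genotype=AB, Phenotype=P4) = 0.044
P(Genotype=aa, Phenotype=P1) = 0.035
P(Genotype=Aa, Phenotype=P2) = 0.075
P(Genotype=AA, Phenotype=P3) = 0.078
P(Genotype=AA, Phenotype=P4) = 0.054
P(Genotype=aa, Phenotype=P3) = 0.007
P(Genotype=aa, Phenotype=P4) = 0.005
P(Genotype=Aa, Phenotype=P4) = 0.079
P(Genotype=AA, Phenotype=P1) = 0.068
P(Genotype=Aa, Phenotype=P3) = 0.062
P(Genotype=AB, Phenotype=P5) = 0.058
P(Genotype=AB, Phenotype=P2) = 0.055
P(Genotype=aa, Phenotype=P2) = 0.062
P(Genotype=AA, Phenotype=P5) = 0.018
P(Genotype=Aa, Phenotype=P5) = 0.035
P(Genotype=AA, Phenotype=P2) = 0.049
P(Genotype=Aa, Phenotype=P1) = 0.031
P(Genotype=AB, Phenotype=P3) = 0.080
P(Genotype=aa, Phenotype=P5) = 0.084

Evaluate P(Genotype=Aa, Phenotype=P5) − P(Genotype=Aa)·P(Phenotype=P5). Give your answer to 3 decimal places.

-0.020

P(Genotype=Aa) = 0.031 + 0.075 + 0.062 + 0.079 + 0.035 = 0.282.
P(Phenotype=P5) = 0.018 + 0.035 + 0.084 + 0.058 = 0.195.
P(Genotype=Aa, Phenotype=P5) − P(Genotype=Aa)P(Phenotype=P5) = 0.035 − 0.282×0.195 = -0.020.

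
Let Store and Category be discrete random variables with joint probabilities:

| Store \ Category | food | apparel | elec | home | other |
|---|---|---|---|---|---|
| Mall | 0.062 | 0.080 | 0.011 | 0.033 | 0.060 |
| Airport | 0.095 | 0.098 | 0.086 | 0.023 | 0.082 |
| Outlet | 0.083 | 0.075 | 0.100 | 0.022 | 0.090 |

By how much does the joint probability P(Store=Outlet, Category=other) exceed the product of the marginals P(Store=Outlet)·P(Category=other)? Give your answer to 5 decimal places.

P(Store=Outlet) = 0.083 + 0.075 + 0.100 + 0.022 + 0.090 = 0.370.
P(Category=other) = 0.060 + 0.082 + 0.090 = 0.232.
P(Store=Outlet, Category=other) − P(Store=Outlet)P(Category=other) = 0.090 − 0.370×0.232 = 0.00416.

0.00416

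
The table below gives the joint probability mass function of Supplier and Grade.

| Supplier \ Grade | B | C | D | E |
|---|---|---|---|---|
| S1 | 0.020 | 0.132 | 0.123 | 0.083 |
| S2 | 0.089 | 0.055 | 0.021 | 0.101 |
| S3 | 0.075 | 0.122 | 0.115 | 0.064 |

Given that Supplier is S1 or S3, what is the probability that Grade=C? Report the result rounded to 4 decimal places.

P(Supplier=S1) = 0.020 + 0.132 + 0.123 + 0.083 = 0.358.
P(Supplier=S3) = 0.075 + 0.122 + 0.115 + 0.064 = 0.376.
P(Supplier ∈ {S1, S3}) = 0.358 + 0.376 = 0.734; P(Grade=C, Supplier ∈ {S1, S3}) = 0.132 + 0.122 = 0.254.
P(Grade=C | Supplier ∈ {S1, S3}) = 0.254/0.734 = 0.3460.

0.3460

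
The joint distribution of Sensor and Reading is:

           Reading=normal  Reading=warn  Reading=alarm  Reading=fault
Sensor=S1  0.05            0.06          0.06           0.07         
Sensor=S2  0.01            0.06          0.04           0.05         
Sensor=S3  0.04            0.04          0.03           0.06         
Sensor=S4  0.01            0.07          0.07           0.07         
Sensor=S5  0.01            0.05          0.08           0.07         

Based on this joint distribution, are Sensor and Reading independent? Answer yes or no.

P(Sensor=S5) = 0.21 and P(Reading=alarm) = 0.28, so their product is 0.0588, but P(Sensor=S5, Reading=alarm) = 0.08. Since these differ, Sensor and Reading are not independent.

no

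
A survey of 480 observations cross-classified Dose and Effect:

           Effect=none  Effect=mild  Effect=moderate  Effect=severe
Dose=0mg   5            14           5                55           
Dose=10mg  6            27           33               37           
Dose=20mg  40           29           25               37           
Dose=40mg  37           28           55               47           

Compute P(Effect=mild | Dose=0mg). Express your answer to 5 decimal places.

Total with Dose=0mg: 5 + 14 + 5 + 55 = 79.
P(Effect=mild | Dose=0mg) = 14/79 = 0.17722.

0.17722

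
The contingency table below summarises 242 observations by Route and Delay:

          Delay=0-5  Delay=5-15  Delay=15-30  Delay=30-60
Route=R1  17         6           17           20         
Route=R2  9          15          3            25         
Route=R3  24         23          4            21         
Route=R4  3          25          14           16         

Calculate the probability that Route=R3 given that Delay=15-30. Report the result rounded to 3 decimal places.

0.105

Total with Delay=15-30: 17 + 3 + 4 + 14 = 38.
P(Route=R3 | Delay=15-30) = 4/38 = 0.105.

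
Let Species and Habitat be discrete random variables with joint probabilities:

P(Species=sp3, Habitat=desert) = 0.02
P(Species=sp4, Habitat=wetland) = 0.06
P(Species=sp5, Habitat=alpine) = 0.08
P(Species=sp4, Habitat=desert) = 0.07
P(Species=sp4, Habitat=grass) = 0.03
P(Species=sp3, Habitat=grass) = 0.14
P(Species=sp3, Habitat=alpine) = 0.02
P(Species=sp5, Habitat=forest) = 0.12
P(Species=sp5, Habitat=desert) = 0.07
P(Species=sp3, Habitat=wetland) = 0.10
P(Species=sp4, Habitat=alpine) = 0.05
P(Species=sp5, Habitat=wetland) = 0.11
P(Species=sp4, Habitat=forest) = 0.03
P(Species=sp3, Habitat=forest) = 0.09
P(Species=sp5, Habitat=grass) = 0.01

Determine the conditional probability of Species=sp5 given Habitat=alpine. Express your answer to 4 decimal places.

0.5333

P(Habitat=alpine) = 0.02 + 0.05 + 0.08 = 0.15.
P(Species=sp5 | Habitat=alpine) = 0.08/0.15 = 0.5333.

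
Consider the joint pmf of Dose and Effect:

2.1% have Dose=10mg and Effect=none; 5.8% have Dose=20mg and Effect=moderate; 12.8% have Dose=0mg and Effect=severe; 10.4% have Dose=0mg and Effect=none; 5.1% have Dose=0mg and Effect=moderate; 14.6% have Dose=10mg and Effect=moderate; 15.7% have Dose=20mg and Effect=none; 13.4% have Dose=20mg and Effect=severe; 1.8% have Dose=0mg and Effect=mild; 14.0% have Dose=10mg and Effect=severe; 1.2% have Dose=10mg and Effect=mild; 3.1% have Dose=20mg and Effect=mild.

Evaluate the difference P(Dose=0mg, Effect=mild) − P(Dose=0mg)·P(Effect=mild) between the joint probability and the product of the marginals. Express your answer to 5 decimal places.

P(Dose=0mg) = 0.104 + 0.018 + 0.051 + 0.128 = 0.301.
P(Effect=mild) = 0.018 + 0.012 + 0.031 = 0.061.
P(Dose=0mg, Effect=mild) − P(Dose=0mg)P(Effect=mild) = 0.018 − 0.301×0.061 = -0.00036.

-0.00036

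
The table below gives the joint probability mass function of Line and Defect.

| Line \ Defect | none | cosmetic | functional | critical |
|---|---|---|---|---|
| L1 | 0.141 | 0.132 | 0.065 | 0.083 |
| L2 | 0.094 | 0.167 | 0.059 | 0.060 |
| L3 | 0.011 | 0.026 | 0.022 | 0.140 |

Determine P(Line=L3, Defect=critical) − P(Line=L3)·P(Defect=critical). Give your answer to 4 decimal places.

P(Line=L3) = 0.011 + 0.026 + 0.022 + 0.140 = 0.199.
P(Defect=critical) = 0.083 + 0.060 + 0.140 = 0.283.
P(Line=L3, Defect=critical) − P(Line=L3)P(Defect=critical) = 0.140 − 0.199×0.283 = 0.0837.

0.0837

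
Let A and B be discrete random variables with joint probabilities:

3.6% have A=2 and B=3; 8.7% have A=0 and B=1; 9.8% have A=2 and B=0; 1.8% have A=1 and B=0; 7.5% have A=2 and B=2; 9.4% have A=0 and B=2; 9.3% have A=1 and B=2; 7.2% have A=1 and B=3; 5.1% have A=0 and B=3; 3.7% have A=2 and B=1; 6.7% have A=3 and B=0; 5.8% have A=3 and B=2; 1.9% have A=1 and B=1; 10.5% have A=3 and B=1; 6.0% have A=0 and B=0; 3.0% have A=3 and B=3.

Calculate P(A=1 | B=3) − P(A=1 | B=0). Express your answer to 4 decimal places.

P(B=3) = 0.051 + 0.072 + 0.036 + 0.030 = 0.189; P(A=1 | B=3) = 0.072/0.189 = 0.38095.
P(B=0) = 0.060 + 0.018 + 0.098 + 0.067 = 0.243; P(A=1 | B=0) = 0.018/0.243 = 0.07407.
Difference = 0.3069.

0.3069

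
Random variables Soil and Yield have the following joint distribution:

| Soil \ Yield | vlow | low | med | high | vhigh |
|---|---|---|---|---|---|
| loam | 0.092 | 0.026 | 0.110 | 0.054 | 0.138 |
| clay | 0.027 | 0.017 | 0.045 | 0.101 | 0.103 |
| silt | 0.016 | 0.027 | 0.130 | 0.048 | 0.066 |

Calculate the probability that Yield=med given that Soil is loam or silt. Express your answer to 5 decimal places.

0.33946

P(Soil=loam) = 0.092 + 0.026 + 0.110 + 0.054 + 0.138 = 0.420.
P(Soil=silt) = 0.016 + 0.027 + 0.130 + 0.048 + 0.066 = 0.287.
P(Soil ∈ {loam, silt}) = 0.420 + 0.287 = 0.707; P(Yield=med, Soil ∈ {loam, silt}) = 0.110 + 0.130 = 0.240.
P(Yield=med | Soil ∈ {loam, silt}) = 0.240/0.707 = 0.33946.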